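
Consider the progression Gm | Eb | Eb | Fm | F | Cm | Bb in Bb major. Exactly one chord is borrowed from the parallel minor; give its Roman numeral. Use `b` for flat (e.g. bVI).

v

In Bb major the diatonic chords are Bb, Cm, Dm, Eb, F, Gm, Adim. Gm, Eb, F, Cm and Bb are all diatonic. But Fm (F–Ab–C) is foreign: the diatonic V on degree 5 is F, whereas Fm comes from Bb minor. It is labeled v.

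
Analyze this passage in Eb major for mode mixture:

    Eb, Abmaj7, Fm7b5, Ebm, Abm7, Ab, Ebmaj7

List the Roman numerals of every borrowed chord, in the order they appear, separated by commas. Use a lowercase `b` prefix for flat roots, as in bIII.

iiø7, i, iv7

In Eb major the diatonic chords are Eb, Fm, Gm, Ab, Bb, Cm, Ddim. Eb, Abmaj7, Ab and Ebmaj7 all belong to that set. Fm7b5 (F–Ab–Cb–Eb) doesn't fit — on degree 2 Eb major would have Fm (ii). Fm7b5 is the degree-2 chord of Eb minor, so it is the borrowed iiø7. Ebm (Eb–Gb–Bb) doesn't fit — on degree 1 Eb major would have Eb (I). Ebm is the degree-1 chord of Eb minor, so it is the borrowed i. Abm7 (Ab–Cb–Eb–Gb) doesn't fit — on degree 4 Eb major would have Ab (IV). Abm7 is the degree-4 chord of Eb minor, so it is the borrowed iv7.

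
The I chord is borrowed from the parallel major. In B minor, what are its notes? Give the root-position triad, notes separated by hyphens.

The root, B, is scale degree 1 — the same note in B minor and B major; only the chord quality changes. In B major the chord on B is B–D#–F#.

B-D#-F#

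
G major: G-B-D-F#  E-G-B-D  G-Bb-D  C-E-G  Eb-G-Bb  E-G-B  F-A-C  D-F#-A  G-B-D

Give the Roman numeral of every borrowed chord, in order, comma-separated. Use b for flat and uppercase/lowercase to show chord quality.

i, bVI, bVII

The diatonic triads in G major are G, Am, Bm, C, D, Em, F#dim. Of the given chords, G–B–D–F# = Gmaj7, E–G–B–D = Em7, C–E–G = C, E–G–B = Em, D–F#–A = D and G–B–D = G are diatonic. G–Bb–D is not: scale degree 1 in G major carries G (I). In G minor the chord on that degree is Gm, so here it functions as i, borrowed from the parallel minor. But Eb–G–Bb is foreign: the diatonic vi on degree 6 is Em, whereas Eb comes from G minor. It is labeled bVI. But F–A–C is foreign: the diatonic vii° on degree 7 is F#dim, whereas F comes from G minor. It is labeled bVII.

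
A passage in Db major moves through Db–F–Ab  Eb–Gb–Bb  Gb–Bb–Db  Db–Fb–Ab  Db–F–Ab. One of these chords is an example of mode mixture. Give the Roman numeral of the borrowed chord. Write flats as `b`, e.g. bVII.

i

In Db major the diatonic chords are Db, Ebm, Fm, Gb, Ab, Bbm, Cdim. Db–F–Ab = Db, Eb–Gb–Bb = Ebm and Gb–Bb–Db = Gb all belong to that set. Db–Fb–Ab is not: scale degree 1 in Db major carries Db (I). In Db minor the chord on that degree is Dbm, so here it functions as i, borrowed from the parallel minor.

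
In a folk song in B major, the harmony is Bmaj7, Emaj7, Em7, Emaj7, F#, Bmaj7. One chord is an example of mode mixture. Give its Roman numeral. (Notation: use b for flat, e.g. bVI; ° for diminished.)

iv7

B major has the diatonic set B, C#m, D#m, E, F#, G#m, A#dim. Bmaj7, Emaj7 and F# are all diatonic. Em7 (E–G–B–D) doesn't fit — on degree 4 B major would have E (IV). Em7 is the degree-4 chord of B minor, so it is the borrowed iv7.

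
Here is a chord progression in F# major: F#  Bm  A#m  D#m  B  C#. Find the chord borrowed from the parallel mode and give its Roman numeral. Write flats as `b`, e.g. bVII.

iv

In F# major the diatonic chords are F#, G#m, A#m, B, C#, D#m, E#dim. Of the given chords, F#, A#m, D#m, B and C# are diatonic. Bm (B–D–F#) doesn't fit — on degree 4 F# major would have B (IV). Bm is the degree-4 chord of F# minor, so it is the borrowed iv.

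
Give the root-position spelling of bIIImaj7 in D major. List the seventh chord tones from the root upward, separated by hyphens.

Scale degree 3 in D major is F#. bIIImaj7 uses the lowered form, F, taken from D minor. In D minor the chord on F is F–A–C–E.

F-A-C-E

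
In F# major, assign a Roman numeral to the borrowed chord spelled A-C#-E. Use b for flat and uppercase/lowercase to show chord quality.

A is the lowered form of scale degree 3 in F# major (the diatonic degree 3 is A#). The diatonic chord on degree 3 would be A#m (iii), but A–C#–E is the major chord from F# minor. As a borrowed chord it is labeled bIII.

bIII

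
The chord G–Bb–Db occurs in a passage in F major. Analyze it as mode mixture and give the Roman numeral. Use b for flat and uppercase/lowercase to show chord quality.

ii°

The root G is the diatonic 2nd degree of F major; the borrowing shows in the chord quality. The diatonic chord on degree 2 would be Gm (ii), but G–Bb–Db is the diminished chord from F minor. As a borrowed chord it is labeled ii°.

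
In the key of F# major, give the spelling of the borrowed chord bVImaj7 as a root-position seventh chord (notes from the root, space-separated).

D F# A C#

Scale degree 6 in F# major is D#. bVImaj7 uses the lowered form, D, taken from F# minor. In F# minor the chord on D is D–F#–A–C#.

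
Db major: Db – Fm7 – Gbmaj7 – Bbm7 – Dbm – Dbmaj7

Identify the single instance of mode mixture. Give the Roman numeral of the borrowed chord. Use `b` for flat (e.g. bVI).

Db major has the diatonic set Db, Ebm, Fm, Gb, Ab, Bbm, Cdim. Db, Fm7, Gbmaj7, Bbm7 and Dbmaj7 are all diatonic. Dbm (Db–Fb–Ab) doesn't fit — on degree 1 Db major would have Db (I). Dbm is the degree-1 chord of Db minor, so it is the borrowed i.

i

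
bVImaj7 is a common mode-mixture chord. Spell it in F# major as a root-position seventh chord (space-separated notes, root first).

D F# A C#

bVImaj7 is built on the lowered scale degree 6. In F# major degree 6 is D#; lowered it becomes D. Stacking thirds in F# minor on D gives D–F#–A–C#.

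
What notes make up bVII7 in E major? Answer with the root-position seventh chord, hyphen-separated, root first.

D-F#-A-C

Scale degree 7 in E major is D#. bVII7 uses the lowered form, D, taken from E minor. In E minor the chord on D is D–F#–A–C.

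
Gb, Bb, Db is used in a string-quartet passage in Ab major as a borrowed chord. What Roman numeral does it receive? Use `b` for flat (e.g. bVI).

bVII

In Ab major scale degree 7 is G; Gb is its lowered form, from Ab minor. The diatonic chord on degree 7 would be Gdim (vii°), but Gb–Bb–Db is the major chord from Ab minor. As a borrowed chord it is labeled bVII.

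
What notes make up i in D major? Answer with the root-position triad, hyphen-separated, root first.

D-F-A

The root, D, is scale degree 1 — the same note in D major and D minor; only the chord quality changes. Building the minor chord from the parallel minor on D: D–F–A.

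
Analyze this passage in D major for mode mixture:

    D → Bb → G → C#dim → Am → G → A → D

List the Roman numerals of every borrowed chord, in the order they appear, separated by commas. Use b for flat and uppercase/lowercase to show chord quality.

D major has the diatonic set D, Em, F#m, G, A, Bm, C#dim. D, G, C#dim and A all belong to that set. Bb (Bb–D–F) doesn't fit — on degree 6 D major would have Bm (vi). Bb is the degree-6 chord of D minor, so it is the borrowed bVI. Am (A–C–E) is not: scale degree 5 in D major carries A (V). In D minor the chord on that degree is Am, so here it functions as v, borrowed from the parallel minor.

bVI, v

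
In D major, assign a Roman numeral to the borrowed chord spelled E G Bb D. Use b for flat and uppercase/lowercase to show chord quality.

The root E is the diatonic 2nd degree of D major; the borrowing shows in the chord quality. The diatonic chord on degree 2 would be Em (ii), but E–G–Bb–D is the half-diminished-seventh chord from D minor. As a borrowed chord it is labeled iiø7.

iiø7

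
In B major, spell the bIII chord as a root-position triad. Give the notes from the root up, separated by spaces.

D F# A

bIII is built on the lowered scale degree 3. In B major degree 3 is D#; lowered it becomes D. Stacking thirds in B minor on D gives D–F#–A.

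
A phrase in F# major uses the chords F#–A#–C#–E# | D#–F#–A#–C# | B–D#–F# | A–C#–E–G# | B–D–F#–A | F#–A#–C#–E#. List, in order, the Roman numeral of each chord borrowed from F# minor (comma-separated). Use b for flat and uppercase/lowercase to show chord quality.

In F# major the diatonic chords are F#, G#m, A#m, B, C#, D#m, E#dim. F#–A#–C#–E# = F#maj7, D#–F#–A#–C# = D#m7 and B–D#–F# = B are all diatonic. A–C#–E–G# is not: scale degree 3 in F# major carries A#m (iii). In F# minor the chord on that degree is Amaj7, so here it functions as bIIImaj7, borrowed from the parallel minor. But B–D–F#–A is foreign: the diatonic IV on degree 4 is B, whereas Bm7 comes from F# minor. It is labeled iv7.

bIIImaj7, iv7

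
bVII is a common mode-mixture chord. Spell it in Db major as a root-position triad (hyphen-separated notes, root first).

The root of bVII is the lowered 7th degree: C becomes Cb. Building the major chord from the parallel minor on Cb: Cb–Eb–Gb.

Cb-Eb-Gb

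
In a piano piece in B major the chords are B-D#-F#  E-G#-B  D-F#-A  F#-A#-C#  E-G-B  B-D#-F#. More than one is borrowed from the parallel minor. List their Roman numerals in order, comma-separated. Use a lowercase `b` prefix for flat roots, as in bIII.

bIII, iv

In B major the diatonic chords are B, C#m, D#m, E, F#, G#m, A#dim. B–D#–F# = B, E–G#–B = E and F#–A#–C# = F# are all diatonic. D–F#–A is not: scale degree 3 in B major carries D#m (iii). In B minor the chord on that degree is D, so here it functions as bIII, borrowed from the parallel minor. E–G–B is not: scale degree 4 in B major carries E (IV). In B minor the chord on that degree is Em, so here it functions as iv, borrowed from the parallel minor.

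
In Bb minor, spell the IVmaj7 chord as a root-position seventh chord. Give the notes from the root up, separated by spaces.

IVmaj7 is built on scale degree 4, which is Eb in both Bb minor and its parallel. In Bb major the chord on Eb is Eb–G–Bb–D.

Eb G Bb D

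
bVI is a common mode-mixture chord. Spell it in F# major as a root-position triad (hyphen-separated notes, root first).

D-F#-A

bVI is built on the lowered scale degree 6. In F# major degree 6 is D#; lowered it becomes D. Stacking thirds in F# minor on D gives D–F#–A.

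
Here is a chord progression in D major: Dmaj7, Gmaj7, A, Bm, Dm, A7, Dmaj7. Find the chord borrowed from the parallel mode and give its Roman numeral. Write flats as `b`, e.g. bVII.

i

The diatonic triads in D major are D, Em, F#m, G, A, Bm, C#dim. Dmaj7, Gmaj7, A, Bm and A7 all belong to that set. Dm (D–F–A) is not: scale degree 1 in D major carries D (I). In D minor the chord on that degree is Dm, so here it functions as i, borrowed from the parallel minor.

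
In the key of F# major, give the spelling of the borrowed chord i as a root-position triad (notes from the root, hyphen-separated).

F#-A-C#

i is built on scale degree 1, which is F# in both F# major and its parallel. In F# minor the chord on F# is F#–A–C#.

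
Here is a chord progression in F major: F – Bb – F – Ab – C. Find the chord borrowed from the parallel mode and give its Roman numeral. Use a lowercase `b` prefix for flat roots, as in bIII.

F major has the diatonic set F, Gm, Am, Bb, C, Dm, Edim. Of the given chords, F, Bb and C are diatonic. Ab (Ab–C–Eb) doesn't fit — on degree 3 F major would have Am (iii). Ab is the degree-3 chord of F minor, so it is the borrowed bIII.

bIII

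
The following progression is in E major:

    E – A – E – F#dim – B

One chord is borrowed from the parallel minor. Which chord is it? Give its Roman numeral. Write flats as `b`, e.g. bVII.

ii°

The diatonic triads in E major are E, F#m, G#m, A, B, C#m, D#dim. E, A and B are all diatonic. But F#dim (F#–A–C) is foreign: the diatonic ii on degree 2 is F#m, whereas F#dim comes from E minor. It is labeled ii°.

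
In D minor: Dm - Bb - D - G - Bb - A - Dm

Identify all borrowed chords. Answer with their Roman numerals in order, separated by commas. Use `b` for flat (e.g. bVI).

D minor has the diatonic set Dm, Edim, F, Gm, A, Bb, C (with V from harmonic minor). Of the given chords, Dm, Bb and A are diatonic. D (D–F#–A) doesn't fit — on degree 1 D minor would have Dm (i). D is the degree-1 chord of D major, so it is the borrowed I. G (G–B–D) doesn't fit — on degree 4 D minor would have Gm (iv). G is the degree-4 chord of D major, so it is the borrowed IV.

I, IV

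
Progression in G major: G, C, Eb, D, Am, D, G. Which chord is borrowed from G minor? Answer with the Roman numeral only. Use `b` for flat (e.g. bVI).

bVI

G major has the diatonic set G, Am, Bm, C, D, Em, F#dim. G, C, D and Am all belong to that set. Eb (Eb–G–Bb) is not: scale degree 6 in G major carries Em (vi). In G minor the chord on that degree is Eb, so here it functions as bVI, borrowed from the parallel minor.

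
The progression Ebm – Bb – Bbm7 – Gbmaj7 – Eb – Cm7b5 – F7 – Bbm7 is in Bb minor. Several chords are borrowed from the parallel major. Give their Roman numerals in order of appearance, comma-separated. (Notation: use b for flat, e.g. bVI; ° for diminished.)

I, IV

In Bb minor (with V from harmonic minor) the diatonic chords are Bbm, Cdim, Db, Ebm, F, Gb, Ab. Ebm, Bbm7, Gbmaj7, Cm7b5 and F7 all belong to that set. Bb (Bb–D–F) is not: scale degree 1 in Bb minor carries Bbm (i). In Bb major the chord on that degree is Bb, so here it functions as I, borrowed from the parallel major. Eb (Eb–G–Bb) is not: scale degree 4 in Bb minor carries Ebm (iv). In Bb major the chord on that degree is Eb, so here it functions as IV, borrowed from the parallel major.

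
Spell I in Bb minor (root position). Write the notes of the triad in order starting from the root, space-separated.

Bb D F

The root, Bb, is scale degree 1 — the same note in Bb minor and Bb major; only the chord quality changes. Stacking thirds in Bb major on Bb gives Bb–D–F.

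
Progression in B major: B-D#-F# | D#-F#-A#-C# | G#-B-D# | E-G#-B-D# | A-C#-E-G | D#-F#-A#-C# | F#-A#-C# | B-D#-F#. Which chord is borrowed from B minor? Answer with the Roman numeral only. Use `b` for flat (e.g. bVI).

bVII7

The diatonic triads in B major are B, C#m, D#m, E, F#, G#m, A#dim. B–D#–F# = B, D#–F#–A#–C# = D#m7, G#–B–D# = G#m, E–G#–B–D# = Emaj7 and F#–A#–C# = F# are all diatonic. A–C#–E–G is not: scale degree 7 in B major carries A#dim (vii°). In B minor the chord on that degree is A7, so here it functions as bVII7, borrowed from the parallel minor.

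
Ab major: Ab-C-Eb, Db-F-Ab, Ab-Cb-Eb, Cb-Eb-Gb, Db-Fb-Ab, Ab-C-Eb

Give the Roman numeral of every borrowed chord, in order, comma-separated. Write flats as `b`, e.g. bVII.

In Ab major the diatonic chords are Ab, Bbm, Cm, Db, Eb, Fm, Gdim. Of the given chords, Ab–C–Eb = Ab and Db–F–Ab = Db are diatonic. Ab–Cb–Eb is not: scale degree 1 in Ab major carries Ab (I). In Ab minor the chord on that degree is Abm, so here it functions as i, borrowed from the parallel minor. But Cb–Eb–Gb is foreign: the diatonic iii on degree 3 is Cm, whereas Cb comes from Ab minor. It is labeled bIII. But Db–Fb–Ab is foreign: the diatonic IV on degree 4 is Db, whereas Dbm comes from Ab minor. It is labeled iv.

i, bIII, iv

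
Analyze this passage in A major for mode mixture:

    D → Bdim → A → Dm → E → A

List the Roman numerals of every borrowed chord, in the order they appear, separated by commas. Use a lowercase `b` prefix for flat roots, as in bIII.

In A major the diatonic chords are A, Bm, C#m, D, E, F#m, G#dim. D, A and E are all diatonic. Bdim (B–D–F) is not: scale degree 2 in A major carries Bm (ii). In A minor the chord on that degree is Bdim, so here it functions as ii°, borrowed from the parallel minor. But Dm (D–F–A) is foreign: the diatonic IV on degree 4 is D, whereas Dm comes from A minor. It is labeled iv.

ii°, iv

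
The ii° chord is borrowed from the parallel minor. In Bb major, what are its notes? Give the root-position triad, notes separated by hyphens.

C-Eb-Gb

ii° is built on scale degree 2, which is C in both Bb major and its parallel. Building the diminished chord from the parallel minor on C: C–Eb–Gb.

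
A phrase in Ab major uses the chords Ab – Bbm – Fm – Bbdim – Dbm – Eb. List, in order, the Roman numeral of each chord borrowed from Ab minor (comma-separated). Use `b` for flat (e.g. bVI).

Ab major has the diatonic set Ab, Bbm, Cm, Db, Eb, Fm, Gdim. Ab, Bbm, Fm and Eb are all diatonic. But Bbdim (Bb–Db–Fb) is foreign: the diatonic ii on degree 2 is Bbm, whereas Bbdim comes from Ab minor. It is labeled ii°. Dbm (Db–Fb–Ab) is not: scale degree 4 in Ab major carries Db (IV). In Ab minor the chord on that degree is Dbm, so here it functions as iv, borrowed from the parallel minor.

ii°, iv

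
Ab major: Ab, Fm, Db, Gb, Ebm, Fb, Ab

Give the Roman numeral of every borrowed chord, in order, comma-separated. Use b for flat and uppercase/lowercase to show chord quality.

Ab major has the diatonic set Ab, Bbm, Cm, Db, Eb, Fm, Gdim. Ab, Fm and Db all belong to that set. Gb (Gb–Bb–Db) is not: scale degree 7 in Ab major carries Gdim (vii°). In Ab minor the chord on that degree is Gb, so here it functions as bVII, borrowed from the parallel minor. But Ebm (Eb–Gb–Bb) is foreign: the diatonic V on degree 5 is Eb, whereas Ebm comes from Ab minor. It is labeled v. But Fb (Fb–Ab–Cb) is foreign: the diatonic vi on degree 6 is Fm, whereas Fb comes from Ab minor. It is labeled bVI.

bVII, v, bVI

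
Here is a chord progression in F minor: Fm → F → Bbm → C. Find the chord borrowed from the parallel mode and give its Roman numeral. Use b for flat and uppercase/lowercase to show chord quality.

I

In F minor (with V from harmonic minor) the diatonic chords are Fm, Gdim, Ab, Bbm, C, Db, Eb. Fm, Bbm and C are all diatonic. F (F–A–C) is not: scale degree 1 in F minor carries Fm (i). In F major the chord on that degree is F, so here it functions as I, borrowed from the parallel major.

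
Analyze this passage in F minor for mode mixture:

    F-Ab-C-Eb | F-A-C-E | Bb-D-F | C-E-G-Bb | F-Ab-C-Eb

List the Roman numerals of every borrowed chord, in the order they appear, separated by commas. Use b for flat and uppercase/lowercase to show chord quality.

In F minor (with V from harmonic minor) the diatonic chords are Fm, Gdim, Ab, Bbm, C, Db, Eb. F–Ab–C–Eb = Fm7 and C–E–G–Bb = C7 are both diatonic. F–A–C–E doesn't fit — on degree 1 F minor would have Fm (i). Fmaj7 is the degree-1 chord of F major, so it is the borrowed Imaj7. Bb–D–F doesn't fit — on degree 4 F minor would have Bbm (iv). Bb is the degree-4 chord of F major, so it is the borrowed IV.

Imaj7, IV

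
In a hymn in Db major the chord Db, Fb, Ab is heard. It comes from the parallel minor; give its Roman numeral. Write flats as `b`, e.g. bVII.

i

Db is scale degree 1 in Db major. Db–Fb–Ab is a minor chord — the form found in Db minor, not the diatonic I (Db). Borrowed into Db major it is written i.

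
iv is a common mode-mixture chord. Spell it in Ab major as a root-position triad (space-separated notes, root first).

The root, Db, is scale degree 4 — the same note in Ab major and Ab minor; only the chord quality changes. Stacking thirds in Ab minor on Db gives Db–Fb–Ab.

Db Fb Ab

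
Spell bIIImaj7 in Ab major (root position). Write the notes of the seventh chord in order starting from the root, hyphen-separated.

bIIImaj7 is built on the lowered scale degree 3. In Ab major degree 3 is C; lowered it becomes Cb. Stacking thirds in Ab minor on Cb gives Cb–Eb–Gb–Bb.

Cb-Eb-Gb-Bb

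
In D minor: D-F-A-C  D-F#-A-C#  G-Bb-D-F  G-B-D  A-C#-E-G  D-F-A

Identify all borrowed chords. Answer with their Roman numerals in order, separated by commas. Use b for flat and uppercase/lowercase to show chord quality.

In D minor (with V from harmonic minor) the diatonic chords are Dm, Edim, F, Gm, A, Bb, C. Of the given chords, D–F–A–C = Dm7, G–Bb–D–F = Gm7, A–C#–E–G = A7 and D–F–A = Dm are diatonic. D–F#–A–C# is not: scale degree 1 in D minor carries Dm (i). In D major the chord on that degree is Dmaj7, so here it functions as Imaj7, borrowed from the parallel major. But G–B–D is foreign: the diatonic iv on degree 4 is Gm, whereas G comes from D major. It is labeled IV.

Imaj7, IV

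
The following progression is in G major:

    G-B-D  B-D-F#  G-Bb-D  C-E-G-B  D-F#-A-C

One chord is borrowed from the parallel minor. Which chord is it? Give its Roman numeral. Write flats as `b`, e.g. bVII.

i

In G major the diatonic chords are G, Am, Bm, C, D, Em, F#dim. Of the given chords, G–B–D = G, B–D–F# = Bm, C–E–G–B = Cmaj7 and D–F#–A–C = D7 are diatonic. But G–Bb–D is foreign: the diatonic I on degree 1 is G, whereas Gm comes from G minor. It is labeled i.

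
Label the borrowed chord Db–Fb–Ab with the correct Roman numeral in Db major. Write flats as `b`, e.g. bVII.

The root Db is the diatonic 1st degree of Db major; the borrowing shows in the chord quality. Db–Fb–Ab is a minor chord — the form found in Db minor, not the diatonic I (Db). Borrowed into Db major it is written i.

i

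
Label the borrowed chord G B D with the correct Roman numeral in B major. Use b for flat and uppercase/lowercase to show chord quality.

G is the lowered form of scale degree 6 in B major (the diatonic degree 6 is G#). G–B–D is a major chord — the form found in B minor, not the diatonic vi (G#m). Borrowed into B major it is written bVI.

bVI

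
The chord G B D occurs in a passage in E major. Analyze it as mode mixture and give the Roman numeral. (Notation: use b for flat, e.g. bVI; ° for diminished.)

The root G is the lowered 3rd scale degree — diatonically E major has G# there. G–B–D is a major chord — the form found in E minor, not the diatonic iii (G#m). Borrowed into E major it is written bIII.

bIII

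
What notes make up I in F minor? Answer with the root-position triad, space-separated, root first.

F A C

The root, F, is scale degree 1 — the same note in F minor and F major; only the chord quality changes. In F major the chord on F is F–A–C.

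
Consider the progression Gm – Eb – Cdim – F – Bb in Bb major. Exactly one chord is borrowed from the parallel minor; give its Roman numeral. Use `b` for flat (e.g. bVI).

In Bb major the diatonic chords are Bb, Cm, Dm, Eb, F, Gm, Adim. Of the given chords, Gm, Eb, F and Bb are diatonic. Cdim (C–Eb–Gb) doesn't fit — on degree 2 Bb major would have Cm (ii). Cdim is the degree-2 chord of Bb minor, so it is the borrowed ii°.

ii°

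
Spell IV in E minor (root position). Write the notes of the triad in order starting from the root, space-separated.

The root, A, is scale degree 4 — the same note in E minor and E major; only the chord quality changes. Building the major chord from the parallel major on A: A–C#–E.

A C# E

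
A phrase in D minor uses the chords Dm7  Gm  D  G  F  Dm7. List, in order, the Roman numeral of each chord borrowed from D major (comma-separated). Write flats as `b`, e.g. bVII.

The diatonic triads in D minor (with V from harmonic minor) are Dm, Edim, F, Gm, A, Bb, C. Of the given chords, Dm7, Gm and F are diatonic. D (D–F#–A) doesn't fit — on degree 1 D minor would have Dm (i). D is the degree-1 chord of D major, so it is the borrowed I. G (G–B–D) is not: scale degree 4 in D minor carries Gm (iv). In D major the chord on that degree is G, so here it functions as IV, borrowed from the parallel major.

I, IV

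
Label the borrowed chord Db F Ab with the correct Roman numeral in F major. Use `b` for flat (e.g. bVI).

bVI

Db is the lowered form of scale degree 6 in F major (the diatonic degree 6 is D). Db–F–Ab is a major chord — the form found in F minor, not the diatonic vi (Dm). Borrowed into F major it is written bVI.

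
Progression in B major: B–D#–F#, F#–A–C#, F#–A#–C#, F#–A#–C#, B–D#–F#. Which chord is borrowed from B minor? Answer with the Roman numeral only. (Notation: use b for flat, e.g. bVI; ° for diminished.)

In B major the diatonic chords are B, C#m, D#m, E, F#, G#m, A#dim. Of the given chords, B–D#–F# = B and F#–A#–C# = F# are diatonic. F#–A–C# is not: scale degree 5 in B major carries F# (V). In B minor the chord on that degree is F#m, so here it functions as v, borrowed from the parallel minor.

v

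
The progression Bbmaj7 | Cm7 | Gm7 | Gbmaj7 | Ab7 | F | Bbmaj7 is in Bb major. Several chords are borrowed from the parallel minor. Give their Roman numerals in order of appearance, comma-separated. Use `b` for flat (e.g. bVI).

In Bb major the diatonic chords are Bb, Cm, Dm, Eb, F, Gm, Adim. Of the given chords, Bbmaj7, Cm7, Gm7 and F are diatonic. But Gbmaj7 (Gb–Bb–Db–F) is foreign: the diatonic vi on degree 6 is Gm, whereas Gbmaj7 comes from Bb minor. It is labeled bVImaj7. Ab7 (Ab–C–Eb–Gb) is not: scale degree 7 in Bb major carries Adim (vii°). In Bb minor the chord on that degree is Ab7, so here it functions as bVII7, borrowed from the parallel minor.

bVImaj7, bVII7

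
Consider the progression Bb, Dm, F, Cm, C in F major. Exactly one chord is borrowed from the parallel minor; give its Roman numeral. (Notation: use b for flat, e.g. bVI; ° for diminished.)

The diatonic triads in F major are F, Gm, Am, Bb, C, Dm, Edim. Of the given chords, Bb, Dm, F and C are diatonic. Cm (C–Eb–G) doesn't fit — on degree 5 F major would have C (V). Cm is the degree-5 chord of F minor, so it is the borrowed v.

v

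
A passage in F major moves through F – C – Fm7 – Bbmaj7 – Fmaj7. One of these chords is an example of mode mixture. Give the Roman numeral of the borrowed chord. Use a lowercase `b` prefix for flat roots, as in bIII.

i7

The diatonic triads in F major are F, Gm, Am, Bb, C, Dm, Edim. F, C, Bbmaj7 and Fmaj7 are all diatonic. But Fm7 (F–Ab–C–Eb) is foreign: the diatonic I on degree 1 is F, whereas Fm7 comes from F minor. It is labeled i7.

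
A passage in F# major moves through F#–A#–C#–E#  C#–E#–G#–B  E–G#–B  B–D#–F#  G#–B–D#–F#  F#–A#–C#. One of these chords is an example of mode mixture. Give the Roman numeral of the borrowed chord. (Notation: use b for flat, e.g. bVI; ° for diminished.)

bVII

The diatonic triads in F# major are F#, G#m, A#m, B, C#, D#m, E#dim. F#–A#–C#–E# = F#maj7, C#–E#–G#–B = C#7, B–D#–F# = B, G#–B–D#–F# = G#m7 and F#–A#–C# = F# are all diatonic. E–G#–B is not: scale degree 7 in F# major carries E#dim (vii°). In F# minor the chord on that degree is E, so here it functions as bVII, borrowed from the parallel minor.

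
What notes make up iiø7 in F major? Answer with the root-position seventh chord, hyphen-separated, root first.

G-Bb-Db-F

iiø7 is built on scale degree 2, which is G in both F major and its parallel. In F minor the chord on G is G–Bb–Db–F.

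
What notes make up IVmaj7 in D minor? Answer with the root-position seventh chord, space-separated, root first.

G B D F#

IVmaj7 is built on scale degree 4, which is G in both D minor and its parallel. Stacking thirds in D major on G gives G–B–D–F#.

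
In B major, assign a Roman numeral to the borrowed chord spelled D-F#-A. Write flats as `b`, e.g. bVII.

bIII

The root D is the lowered 3rd scale degree — diatonically B major has D# there. D–F#–A is a major chord — the form found in B minor, not the diatonic iii (D#m). Borrowed into B major it is written bIII.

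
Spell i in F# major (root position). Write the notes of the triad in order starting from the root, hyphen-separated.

The root, F#, is scale degree 1 — the same note in F# major and F# minor; only the chord quality changes. Stacking thirds in F# minor on F# gives F#–A–C#.

F#-A-C#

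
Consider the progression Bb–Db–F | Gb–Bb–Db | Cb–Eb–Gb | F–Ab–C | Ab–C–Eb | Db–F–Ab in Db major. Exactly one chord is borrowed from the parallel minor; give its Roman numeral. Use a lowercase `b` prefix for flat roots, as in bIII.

bVII

The diatonic triads in Db major are Db, Ebm, Fm, Gb, Ab, Bbm, Cdim. Bb–Db–F = Bbm, Gb–Bb–Db = Gb, F–Ab–C = Fm, Ab–C–Eb = Ab and Db–F–Ab = Db are all diatonic. Cb–Eb–Gb doesn't fit — on degree 7 Db major would have Cdim (vii°). Cb is the degree-7 chord of Db minor, so it is the borrowed bVII.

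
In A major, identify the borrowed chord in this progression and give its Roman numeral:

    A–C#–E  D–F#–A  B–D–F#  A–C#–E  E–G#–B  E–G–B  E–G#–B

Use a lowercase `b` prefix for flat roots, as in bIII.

A major has the diatonic set A, Bm, C#m, D, E, F#m, G#dim. Of the given chords, A–C#–E = A, D–F#–A = D, B–D–F# = Bm and E–G#–B = E are diatonic. But E–G–B is foreign: the diatonic V on degree 5 is E, whereas Em comes from A minor. It is labeled v.

v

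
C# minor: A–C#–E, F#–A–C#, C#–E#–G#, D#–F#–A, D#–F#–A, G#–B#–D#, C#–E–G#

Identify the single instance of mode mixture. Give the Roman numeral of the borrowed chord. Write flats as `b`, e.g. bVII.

The diatonic triads in C# minor (with V from harmonic minor) are C#m, D#dim, E, F#m, G#, A, B. A–C#–E = A, F#–A–C# = F#m, D#–F#–A = D#dim, G#–B#–D# = G# and C#–E–G# = C#m are all diatonic. C#–E#–G# doesn't fit — on degree 1 C# minor would have C#m (i). C# is the degree-1 chord of C# major, so it is the borrowed I.

I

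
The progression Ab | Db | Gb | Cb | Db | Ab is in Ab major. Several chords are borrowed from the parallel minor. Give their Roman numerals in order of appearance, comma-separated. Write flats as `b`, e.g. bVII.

bVII, bIII

The diatonic triads in Ab major are Ab, Bbm, Cm, Db, Eb, Fm, Gdim. Ab and Db both belong to that set. But Gb (Gb–Bb–Db) is foreign: the diatonic vii° on degree 7 is Gdim, whereas Gb comes from Ab minor. It is labeled bVII. Cb (Cb–Eb–Gb) doesn't fit — on degree 3 Ab major would have Cm (iii). Cb is the degree-3 chord of Ab minor, so it is the borrowed bIII.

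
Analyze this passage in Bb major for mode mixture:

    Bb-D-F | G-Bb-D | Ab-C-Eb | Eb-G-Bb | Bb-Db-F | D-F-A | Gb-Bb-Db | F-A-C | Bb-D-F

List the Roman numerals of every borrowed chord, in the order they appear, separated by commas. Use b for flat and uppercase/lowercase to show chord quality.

bVII, i, bVI

The diatonic triads in Bb major are Bb, Cm, Dm, Eb, F, Gm, Adim. Bb–D–F = Bb, G–Bb–D = Gm, Eb–G–Bb = Eb, D–F–A = Dm and F–A–C = F are all diatonic. But Ab–C–Eb is foreign: the diatonic vii° on degree 7 is Adim, whereas Ab comes from Bb minor. It is labeled bVII. Bb–Db–F doesn't fit — on degree 1 Bb major would have Bb (I). Bbm is the degree-1 chord of Bb minor, so it is the borrowed i. But Gb–Bb–Db is foreign: the diatonic vi on degree 6 is Gm, whereas Gb comes from Bb minor. It is labeled bVI.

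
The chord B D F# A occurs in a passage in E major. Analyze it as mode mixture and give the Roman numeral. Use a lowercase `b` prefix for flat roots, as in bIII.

The root B is the diatonic 5th degree of E major; the borrowing shows in the chord quality. B–D–F#–A is a minor-seventh chord — the form found in E minor, not the diatonic V (B). Borrowed into E major it is written v7.

v7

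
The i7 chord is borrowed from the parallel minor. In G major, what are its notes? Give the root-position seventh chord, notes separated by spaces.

G Bb D F

i7 is built on scale degree 1, which is G in both G major and its parallel. Stacking thirds in G minor on G gives G–Bb–D–F.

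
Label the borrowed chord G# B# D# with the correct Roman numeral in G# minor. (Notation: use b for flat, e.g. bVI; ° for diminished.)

The root G# is the diatonic 1st degree of G# minor; the borrowing shows in the chord quality. G#–B#–D# is a major chord — the form found in G# major, not the diatonic i (G#m). Borrowed into G# minor it is written I.

I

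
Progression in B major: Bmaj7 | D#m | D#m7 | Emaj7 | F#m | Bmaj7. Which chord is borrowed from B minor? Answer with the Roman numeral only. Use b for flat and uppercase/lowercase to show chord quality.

v

In B major the diatonic chords are B, C#m, D#m, E, F#, G#m, A#dim. Bmaj7, D#m, D#m7 and Emaj7 are all diatonic. But F#m (F#–A–C#) is foreign: the diatonic V on degree 5 is F#, whereas F#m comes from B minor. It is labeled v.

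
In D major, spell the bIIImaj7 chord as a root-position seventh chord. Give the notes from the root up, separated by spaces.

F A C E

Scale degree 3 in D major is F#. bIIImaj7 uses the lowered form, F, taken from D minor. Building the major-seventh chord from the parallel minor on F: F–A–C–E.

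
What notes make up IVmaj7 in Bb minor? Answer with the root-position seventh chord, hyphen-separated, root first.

Eb-G-Bb-D

IVmaj7 is built on scale degree 4, which is Eb in both Bb minor and its parallel. Building the major-seventh chord from the parallel major on Eb: Eb–G–Bb–D.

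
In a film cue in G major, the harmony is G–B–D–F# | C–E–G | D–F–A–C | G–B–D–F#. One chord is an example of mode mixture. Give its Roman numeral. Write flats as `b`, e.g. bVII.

The diatonic triads in G major are G, Am, Bm, C, D, Em, F#dim. G–B–D–F# = Gmaj7 and C–E–G = C are both diatonic. But D–F–A–C is foreign: the diatonic V on degree 5 is D, whereas Dm7 comes from G minor. It is labeled v7.

v7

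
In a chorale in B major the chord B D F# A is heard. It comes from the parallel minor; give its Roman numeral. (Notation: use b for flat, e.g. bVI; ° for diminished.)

i7

The root B is the diatonic 1st degree of B major; the borrowing shows in the chord quality. B–D–F#–A is a minor-seventh chord — the form found in B minor, not the diatonic I (B). Borrowed into B major it is written i7.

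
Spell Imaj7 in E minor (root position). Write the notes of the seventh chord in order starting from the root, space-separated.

The root, E, is scale degree 1 — the same note in E minor and E major; only the chord quality changes. Stacking thirds in E major on E gives E–G#–B–D#.

E G# B D#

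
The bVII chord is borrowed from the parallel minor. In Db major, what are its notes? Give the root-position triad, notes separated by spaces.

Cb Eb Gb

bVII is built on the lowered scale degree 7. In Db major degree 7 is C; lowered it becomes Cb. Building the major chord from the parallel minor on Cb: Cb–Eb–Gb.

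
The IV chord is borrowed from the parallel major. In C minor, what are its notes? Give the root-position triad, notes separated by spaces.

The root, F, is scale degree 4 — the same note in C minor and C major; only the chord quality changes. Stacking thirds in C major on F gives F–A–C.

F A C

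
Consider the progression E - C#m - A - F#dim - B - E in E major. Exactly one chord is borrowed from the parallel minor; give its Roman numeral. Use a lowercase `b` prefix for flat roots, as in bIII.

ii°

The diatonic triads in E major are E, F#m, G#m, A, B, C#m, D#dim. E, C#m, A and B are all diatonic. But F#dim (F#–A–C) is foreign: the diatonic ii on degree 2 is F#m, whereas F#dim comes from E minor. It is labeled ii°.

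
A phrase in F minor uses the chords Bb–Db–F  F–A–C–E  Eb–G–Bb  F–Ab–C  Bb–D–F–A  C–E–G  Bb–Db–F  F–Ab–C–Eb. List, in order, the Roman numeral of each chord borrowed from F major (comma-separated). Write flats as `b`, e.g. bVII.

F minor has the diatonic set Fm, Gdim, Ab, Bbm, C, Db, Eb (with V from harmonic minor). Of the given chords, Bb–Db–F = Bbm, Eb–G–Bb = Eb, F–Ab–C = Fm, C–E–G = C and F–Ab–C–Eb = Fm7 are diatonic. F–A–C–E is not: scale degree 1 in F minor carries Fm (i). In F major the chord on that degree is Fmaj7, so here it functions as Imaj7, borrowed from the parallel major. But Bb–D–F–A is foreign: the diatonic iv on degree 4 is Bbm, whereas Bbmaj7 comes from F major. It is labeled IVmaj7.

Imaj7, IVmaj7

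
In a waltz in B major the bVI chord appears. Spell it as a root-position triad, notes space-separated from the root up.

Scale degree 6 in B major is G#. bVI uses the lowered form, G, taken from B minor. Stacking thirds in B minor on G gives G–B–D.

G B D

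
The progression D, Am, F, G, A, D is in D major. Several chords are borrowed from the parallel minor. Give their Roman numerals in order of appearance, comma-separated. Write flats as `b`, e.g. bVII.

v, bIII

The diatonic triads in D major are D, Em, F#m, G, A, Bm, C#dim. Of the given chords, D, G and A are diatonic. Am (A–C–E) doesn't fit — on degree 5 D major would have A (V). Am is the degree-5 chord of D minor, so it is the borrowed v. But F (F–A–C) is foreign: the diatonic iii on degree 3 is F#m, whereas F comes from D minor. It is labeled bIII.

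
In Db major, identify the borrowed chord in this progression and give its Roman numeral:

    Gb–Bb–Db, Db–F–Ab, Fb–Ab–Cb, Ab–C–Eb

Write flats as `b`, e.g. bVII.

In Db major the diatonic chords are Db, Ebm, Fm, Gb, Ab, Bbm, Cdim. Gb–Bb–Db = Gb, Db–F–Ab = Db and Ab–C–Eb = Ab are all diatonic. Fb–Ab–Cb is not: scale degree 3 in Db major carries Fm (iii). In Db minor the chord on that degree is Fb, so here it functions as bIII, borrowed from the parallel minor.

bIII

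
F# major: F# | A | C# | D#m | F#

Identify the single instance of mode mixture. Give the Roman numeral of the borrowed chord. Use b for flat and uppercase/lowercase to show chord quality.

bIII

F# major has the diatonic set F#, G#m, A#m, B, C#, D#m, E#dim. F#, C# and D#m all belong to that set. A (A–C#–E) doesn't fit — on degree 3 F# major would have A#m (iii). A is the degree-3 chord of F# minor, so it is the borrowed bIII.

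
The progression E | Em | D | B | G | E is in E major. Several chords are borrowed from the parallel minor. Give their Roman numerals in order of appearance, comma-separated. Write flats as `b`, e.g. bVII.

i, bVII, bIII

E major has the diatonic set E, F#m, G#m, A, B, C#m, D#dim. E and B both belong to that set. Em (E–G–B) doesn't fit — on degree 1 E major would have E (I). Em is the degree-1 chord of E minor, so it is the borrowed i. D (D–F#–A) doesn't fit — on degree 7 E major would have D#dim (vii°). D is the degree-7 chord of E minor, so it is the borrowed bVII. But G (G–B–D) is foreign: the diatonic iii on degree 3 is G#m, whereas G comes from E minor. It is labeled bIII.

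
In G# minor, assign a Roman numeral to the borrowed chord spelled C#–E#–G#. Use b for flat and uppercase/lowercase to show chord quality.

IV

C# is scale degree 4 in G# minor. The diatonic chord on degree 4 would be C#m (iv), but C#–E#–G# is the major chord from G# major. As a borrowed chord it is labeled IV.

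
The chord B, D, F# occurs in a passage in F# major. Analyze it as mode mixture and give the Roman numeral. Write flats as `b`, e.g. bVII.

iv

The root B is the diatonic 4th degree of F# major; the borrowing shows in the chord quality. B–D–F# is a minor chord — the form found in F# minor, not the diatonic IV (B). Borrowed into F# major it is written iv.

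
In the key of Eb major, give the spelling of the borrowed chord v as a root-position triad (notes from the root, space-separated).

Bb Db F

v is built on scale degree 5, which is Bb in both Eb major and its parallel. Building the minor chord from the parallel minor on Bb: Bb–Db–F.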